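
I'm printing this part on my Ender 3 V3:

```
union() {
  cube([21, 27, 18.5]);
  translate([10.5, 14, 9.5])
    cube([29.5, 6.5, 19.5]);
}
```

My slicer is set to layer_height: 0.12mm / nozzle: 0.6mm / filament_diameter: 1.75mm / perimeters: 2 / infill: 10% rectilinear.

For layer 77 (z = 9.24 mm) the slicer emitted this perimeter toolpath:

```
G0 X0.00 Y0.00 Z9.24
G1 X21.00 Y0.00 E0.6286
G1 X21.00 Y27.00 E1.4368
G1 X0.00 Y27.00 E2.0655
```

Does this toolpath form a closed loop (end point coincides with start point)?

Start point (G0): (0.00, 0.00). End point (last G1): the path does not return to the start — open.

no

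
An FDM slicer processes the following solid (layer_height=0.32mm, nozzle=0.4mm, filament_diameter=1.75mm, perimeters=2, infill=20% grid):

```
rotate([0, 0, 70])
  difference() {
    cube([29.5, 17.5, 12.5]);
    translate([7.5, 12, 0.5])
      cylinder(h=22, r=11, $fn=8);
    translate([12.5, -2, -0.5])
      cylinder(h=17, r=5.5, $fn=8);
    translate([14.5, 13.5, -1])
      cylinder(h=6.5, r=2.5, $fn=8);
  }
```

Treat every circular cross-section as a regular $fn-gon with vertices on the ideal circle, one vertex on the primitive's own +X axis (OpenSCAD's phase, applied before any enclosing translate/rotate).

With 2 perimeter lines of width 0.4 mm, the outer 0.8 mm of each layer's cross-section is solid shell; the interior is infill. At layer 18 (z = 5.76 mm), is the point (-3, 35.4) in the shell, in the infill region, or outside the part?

outside

At z = 5.76 mm: the cube is present — its section is the full 29.5×17.5 rectangle; the r=11 cylinder at (7.5, 12) gives a regular 8-gon of circumradius 11 (constant along its height); the cylinder at (12.5, -2): section is a regular 8-gon, circumradius r=5.5; the cylinder at (14.5, 13.5) is not intersected at this z (z outside [-1, 5.5]); Subtracting the remaining from the first: starting from the 29.5×17.5 cube, the r=11 cylinder at (7.5, 12) partially overlaps it — only the 251.90 mm² overlap (of its 342.24 mm²) is removed, clipping the outline; the r=5.5 cylinder at (12.5, -2) partially overlaps it — only the 20.61 mm² overlap (of its 85.56 mm²) is removed, clipping the outline — 2 connected regions; (rotated 70° about Z; rotation is an isometry so areas/perimeters/island counts are preserved). Overall, the cross-section has 2 separate islands. Undo the 70° rotation: the query point maps to (32.239, 14.927) in the un-rotated model frame. The nearest boundary edge runs (29.50, 17.50)→(29.50, 0.00); distance from the point to it = 2.74 mm. The point is not inside any of the regions above, so it lies outside the cross-section (2.74 mm from the nearest boundary).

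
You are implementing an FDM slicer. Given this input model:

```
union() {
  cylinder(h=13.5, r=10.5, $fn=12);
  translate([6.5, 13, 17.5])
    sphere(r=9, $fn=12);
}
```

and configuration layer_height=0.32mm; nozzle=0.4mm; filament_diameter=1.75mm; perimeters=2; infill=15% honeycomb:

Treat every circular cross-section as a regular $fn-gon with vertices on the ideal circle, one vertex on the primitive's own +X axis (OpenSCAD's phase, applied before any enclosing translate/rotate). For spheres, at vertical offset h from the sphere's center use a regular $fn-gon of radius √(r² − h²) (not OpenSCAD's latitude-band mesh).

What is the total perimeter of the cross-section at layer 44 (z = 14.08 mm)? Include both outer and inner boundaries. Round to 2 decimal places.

At z = 14.08 mm: the cylinder does not reach this height (z outside [0, 13.5]); the r=9 sphere at (6.5, 13) slices to a regular 12-gon of circumradius 8.325 (√(r²−h²) with h=3.42 from center) (perimeter = 2·12·8.325·sin(180°/12) = 51.71 mm); Merging all regions: only the r=9 sphere at (6.5, 13) is present, so the union is just that shape — boundary = 51.71 mm. Overall, the cross-section is a single solid region. Total boundary length (outer) = 51.71 mm.

51.71 mm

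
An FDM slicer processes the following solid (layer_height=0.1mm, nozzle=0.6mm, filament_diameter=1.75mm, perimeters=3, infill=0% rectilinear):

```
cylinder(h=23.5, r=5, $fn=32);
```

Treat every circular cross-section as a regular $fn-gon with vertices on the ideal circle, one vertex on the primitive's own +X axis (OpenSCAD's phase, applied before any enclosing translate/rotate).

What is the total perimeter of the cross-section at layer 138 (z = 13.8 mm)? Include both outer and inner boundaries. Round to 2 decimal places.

At z = 13.8 mm: the r=5 cylinder contributes a regular 32-gon of circumradius 5 (perimeter = 2·32·5.000·sin(180°/32) = 31.37 mm). Overall, the cross-section is a single solid region. Total boundary length (outer) = 31.37 mm.

31.37 mm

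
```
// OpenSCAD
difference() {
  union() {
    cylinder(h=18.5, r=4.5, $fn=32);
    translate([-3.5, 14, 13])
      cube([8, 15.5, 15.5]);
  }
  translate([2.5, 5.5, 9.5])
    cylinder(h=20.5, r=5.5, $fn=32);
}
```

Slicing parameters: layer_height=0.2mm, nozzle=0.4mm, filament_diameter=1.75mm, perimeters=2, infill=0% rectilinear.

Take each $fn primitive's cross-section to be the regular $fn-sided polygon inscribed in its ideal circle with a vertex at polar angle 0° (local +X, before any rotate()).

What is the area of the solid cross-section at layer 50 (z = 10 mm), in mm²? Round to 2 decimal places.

At z = 10 mm: the r=4.5 cylinder gives a regular 32-gon of circumradius 4.5 (constant along its height) (area = (32/2)·4.500²·sin(360°/32) = 63.21 mm²); the cube at (-3.5, 14) is not intersected at this z (z outside [13, 28.5]); Combining (union): only the r=4.5 cylinder is present, so the union is just that shape — area = 63.21 mm²; the r=5.5 cylinder at (2.5, 5.5) gives a regular 32-gon of circumradius 5.5 (constant along its height) (area = (32/2)·5.500²·sin(360°/32) = 94.42 mm²); Subtracting the remaining from the first: starting from the result so far (63.21 mm²), the r=5.5 cylinder at (2.5, 5.5) partially overlaps it — only the 21.54 mm² overlap (of its 94.42 mm²) is removed, clipping the outline — area = 41.67 mm². Overall, the cross-section is a single solid region. Net area = 41.67 mm².

41.67 mm²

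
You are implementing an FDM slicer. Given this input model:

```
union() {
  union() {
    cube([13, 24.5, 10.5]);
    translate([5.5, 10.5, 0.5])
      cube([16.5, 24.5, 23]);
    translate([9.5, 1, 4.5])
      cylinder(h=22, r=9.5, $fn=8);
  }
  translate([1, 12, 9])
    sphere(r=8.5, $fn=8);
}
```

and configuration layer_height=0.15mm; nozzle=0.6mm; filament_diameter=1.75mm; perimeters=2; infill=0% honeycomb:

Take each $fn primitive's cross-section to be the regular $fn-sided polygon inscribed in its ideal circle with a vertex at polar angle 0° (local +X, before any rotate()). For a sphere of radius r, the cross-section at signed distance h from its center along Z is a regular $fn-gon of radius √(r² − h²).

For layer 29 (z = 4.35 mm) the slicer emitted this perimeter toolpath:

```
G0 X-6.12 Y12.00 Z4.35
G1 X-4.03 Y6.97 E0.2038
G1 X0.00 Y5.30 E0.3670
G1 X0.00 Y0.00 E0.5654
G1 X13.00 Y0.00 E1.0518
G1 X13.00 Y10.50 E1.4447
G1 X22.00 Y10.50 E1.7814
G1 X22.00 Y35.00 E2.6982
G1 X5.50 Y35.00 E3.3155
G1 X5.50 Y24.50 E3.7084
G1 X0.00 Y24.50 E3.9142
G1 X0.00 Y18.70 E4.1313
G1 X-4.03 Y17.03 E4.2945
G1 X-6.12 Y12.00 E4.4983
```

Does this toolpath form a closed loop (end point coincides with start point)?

yes

Start point (G0): (-6.12, 12.00). End point (last G1): the path returns to the start — closed.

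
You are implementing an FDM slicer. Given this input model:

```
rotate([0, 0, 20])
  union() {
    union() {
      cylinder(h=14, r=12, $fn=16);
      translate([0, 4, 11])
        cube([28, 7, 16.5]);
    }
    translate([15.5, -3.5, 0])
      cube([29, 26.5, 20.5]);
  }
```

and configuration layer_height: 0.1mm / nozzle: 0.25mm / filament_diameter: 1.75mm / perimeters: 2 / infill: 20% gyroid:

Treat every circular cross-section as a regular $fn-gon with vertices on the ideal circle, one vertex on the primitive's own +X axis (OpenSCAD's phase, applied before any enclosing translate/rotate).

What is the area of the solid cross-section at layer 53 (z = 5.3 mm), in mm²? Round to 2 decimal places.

1209.35 mm²

At z = 5.3 mm: the r=12 cylinder gives a regular 16-gon of circumradius 12 (constant along its height) (area = (16/2)·12.000²·sin(360°/16) = 440.85 mm²); the cube at (0, 4) is absent (z outside [11, 27.5]); Combining (union): only the r=12 cylinder is present, so the union is just that shape — area = 440.85 mm²; the cube at (15.5, -3.5) is present — its section is the full 29×26.5 rectangle (area 768.50 mm²); Merging all regions: the 2 present regions are separate (no shared area or edge), so areas and boundary lengths simply add and each stays a separate island — area = 1209.35 mm²; (rotated 20° about Z; rotation is an isometry so areas/perimeters/island counts are preserved). Overall, the cross-section has 2 separate islands. Net area = 1209.35 mm².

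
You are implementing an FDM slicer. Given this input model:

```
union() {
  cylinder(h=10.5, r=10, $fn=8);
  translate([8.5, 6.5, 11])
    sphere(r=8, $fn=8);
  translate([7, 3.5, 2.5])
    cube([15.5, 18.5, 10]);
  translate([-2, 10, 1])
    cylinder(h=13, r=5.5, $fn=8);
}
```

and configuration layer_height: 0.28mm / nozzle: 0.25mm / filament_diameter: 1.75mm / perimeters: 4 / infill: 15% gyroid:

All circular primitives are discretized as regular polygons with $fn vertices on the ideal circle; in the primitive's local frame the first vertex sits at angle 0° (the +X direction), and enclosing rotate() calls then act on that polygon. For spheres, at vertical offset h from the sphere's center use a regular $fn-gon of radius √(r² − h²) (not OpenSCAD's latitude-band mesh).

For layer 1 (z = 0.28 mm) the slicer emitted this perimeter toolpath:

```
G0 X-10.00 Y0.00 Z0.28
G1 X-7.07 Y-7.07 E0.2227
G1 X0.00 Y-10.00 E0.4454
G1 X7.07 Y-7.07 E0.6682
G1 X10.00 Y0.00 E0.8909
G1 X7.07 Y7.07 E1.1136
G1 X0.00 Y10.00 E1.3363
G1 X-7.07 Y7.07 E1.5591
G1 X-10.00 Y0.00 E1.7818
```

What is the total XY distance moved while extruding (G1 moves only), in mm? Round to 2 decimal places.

61.22 mm

Sum the Euclidean lengths of each G1 segment: total = 61.22 mm.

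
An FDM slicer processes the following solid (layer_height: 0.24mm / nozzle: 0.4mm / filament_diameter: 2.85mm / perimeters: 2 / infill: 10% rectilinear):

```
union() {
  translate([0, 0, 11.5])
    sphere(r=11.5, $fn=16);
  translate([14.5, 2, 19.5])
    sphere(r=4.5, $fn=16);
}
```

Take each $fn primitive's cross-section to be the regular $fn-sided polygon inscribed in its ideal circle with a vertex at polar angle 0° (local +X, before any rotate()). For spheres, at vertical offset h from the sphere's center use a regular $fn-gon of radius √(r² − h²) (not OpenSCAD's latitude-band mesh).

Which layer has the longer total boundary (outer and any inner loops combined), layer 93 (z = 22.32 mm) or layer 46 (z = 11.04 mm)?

Layer 93 (z = 22.32): the r=11.5 sphere contributes a regular 16-gon of circumradius √(11.5²−10.82²) = 3.896 (perimeter = 2·16·3.896·sin(180°/16) = 24.32 mm); the sphere at (14.5, 2): section is a regular 16-gon, circumradius = √(r²−h²) = √(4.5²−2.82²) = 3.507 (perimeter = 2·16·3.507·sin(180°/16) = 21.89 mm); Taking the union: the 2 present regions are separate (no shared area or edge), so areas and boundary lengths simply add and each stays a separate island — boundary = 46.21 mm. So its perimeter = 46.21 mm. Layer 46 (z = 11.04): the r=11.5 sphere slices to a regular 16-gon of circumradius 11.491 (√(r²−h²) with h=0.46 from center) (perimeter = 2·16·11.491·sin(180°/16) = 71.74 mm); the sphere at (14.5, 2) is not intersected at this z (|z−center|=8.460 > r=4.5); Combining (union): only the r=11.5 sphere is present, so the union is just that shape — boundary = 71.74 mm. So its perimeter = 71.74 mm. Layer 46 is larger (71.74 vs 46.21 mm).

layer 46 (z = 11.04 mm)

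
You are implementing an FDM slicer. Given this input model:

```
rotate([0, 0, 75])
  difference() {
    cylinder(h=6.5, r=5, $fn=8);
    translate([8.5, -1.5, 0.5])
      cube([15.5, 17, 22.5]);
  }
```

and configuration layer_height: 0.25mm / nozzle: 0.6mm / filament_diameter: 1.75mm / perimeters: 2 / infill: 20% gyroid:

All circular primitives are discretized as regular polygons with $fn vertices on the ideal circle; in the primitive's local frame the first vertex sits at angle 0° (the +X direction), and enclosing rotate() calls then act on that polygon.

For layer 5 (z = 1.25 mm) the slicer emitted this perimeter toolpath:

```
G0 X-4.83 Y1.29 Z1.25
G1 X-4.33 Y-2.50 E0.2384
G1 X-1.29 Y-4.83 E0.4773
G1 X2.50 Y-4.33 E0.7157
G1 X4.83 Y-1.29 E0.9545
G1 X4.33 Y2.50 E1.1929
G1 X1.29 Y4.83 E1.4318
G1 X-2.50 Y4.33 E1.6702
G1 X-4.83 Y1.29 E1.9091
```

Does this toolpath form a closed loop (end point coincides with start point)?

yes

Start point (G0): (-4.83, 1.29). End point (last G1): the path returns to the start — closed.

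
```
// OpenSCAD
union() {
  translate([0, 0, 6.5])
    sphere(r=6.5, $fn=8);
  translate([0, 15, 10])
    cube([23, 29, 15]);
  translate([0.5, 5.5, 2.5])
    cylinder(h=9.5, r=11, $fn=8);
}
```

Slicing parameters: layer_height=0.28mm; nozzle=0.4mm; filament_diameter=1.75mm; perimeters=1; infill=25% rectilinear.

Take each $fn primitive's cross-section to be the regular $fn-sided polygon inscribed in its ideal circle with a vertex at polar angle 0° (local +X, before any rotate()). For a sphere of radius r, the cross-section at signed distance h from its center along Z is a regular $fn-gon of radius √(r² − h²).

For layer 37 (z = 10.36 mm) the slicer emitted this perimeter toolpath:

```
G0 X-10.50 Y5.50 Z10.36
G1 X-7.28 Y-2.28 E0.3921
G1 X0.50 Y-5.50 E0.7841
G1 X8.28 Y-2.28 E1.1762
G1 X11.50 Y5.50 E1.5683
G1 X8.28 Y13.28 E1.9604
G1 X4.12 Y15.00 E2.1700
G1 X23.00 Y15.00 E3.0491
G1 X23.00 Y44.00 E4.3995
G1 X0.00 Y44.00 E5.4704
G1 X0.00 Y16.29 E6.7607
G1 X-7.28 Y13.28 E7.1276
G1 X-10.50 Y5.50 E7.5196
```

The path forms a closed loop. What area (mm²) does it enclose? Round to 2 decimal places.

Apply the shoelace formula to the sequence of (X, Y) vertices; enclosed area = 1005.89 mm².

1005.89 mm²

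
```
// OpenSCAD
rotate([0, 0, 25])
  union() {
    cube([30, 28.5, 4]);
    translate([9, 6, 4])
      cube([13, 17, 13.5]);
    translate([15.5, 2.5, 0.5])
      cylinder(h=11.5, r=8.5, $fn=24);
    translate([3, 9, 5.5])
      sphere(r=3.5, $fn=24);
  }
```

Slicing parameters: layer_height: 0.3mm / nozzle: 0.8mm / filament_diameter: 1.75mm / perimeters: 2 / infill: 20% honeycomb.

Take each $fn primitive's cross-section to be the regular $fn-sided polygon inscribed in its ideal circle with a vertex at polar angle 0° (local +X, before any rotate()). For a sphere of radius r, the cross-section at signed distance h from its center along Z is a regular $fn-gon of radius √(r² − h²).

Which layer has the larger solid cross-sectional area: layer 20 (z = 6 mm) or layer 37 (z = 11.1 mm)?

Layer 20 (z = 6): the cube is absent (z outside [0, 4]); the cube at (9, 6) is present — its section is the full 13×17 rectangle (area 221.00 mm²); the r=8.5 cylinder at (15.5, 2.5) contributes a regular 24-gon of circumradius 8.5 (area = (24/2)·8.500²·sin(360°/24) = 224.40 mm²); the sphere at (3, 9): section is a regular 24-gon, circumradius = √(r²−h²) = √(3.5²−0.5²) = 3.464 (area = (24/2)·3.464²·sin(360°/24) = 37.27 mm²); Taking the union: the regions partially overlap — summed areas 482.67 mm² minus the doubly-counted overlap 52.30 mm² gives 430.37 mm² — area = 430.37 mm²; (rotated 25° about Z; rotation is an isometry so areas/perimeters/island counts are preserved). So its area = 430.37 mm². Layer 37 (z = 11.1): the cube is absent (z outside [0, 4]); the cube at (9, 6) is present — its section is the full 13×17 rectangle (area 221.00 mm²); the r=8.5 cylinder at (15.5, 2.5) gives a regular 24-gon of circumradius 8.5 (constant along its height) (area = (24/2)·8.500²·sin(360°/24) = 224.40 mm²); the sphere at (3, 9) is not intersected at this z (|z−center|=5.600 > r=3.5); Taking the union: the regions partially overlap — summed areas 445.40 mm² minus the doubly-counted overlap 52.30 mm² gives 393.10 mm² — area = 393.10 mm²; (rotated 25° about Z; rotation is an isometry so areas/perimeters/island counts are preserved). So its area = 393.10 mm². Layer 20 is larger (430.37 vs 393.10 mm²).

layer 20 (z = 6 mm)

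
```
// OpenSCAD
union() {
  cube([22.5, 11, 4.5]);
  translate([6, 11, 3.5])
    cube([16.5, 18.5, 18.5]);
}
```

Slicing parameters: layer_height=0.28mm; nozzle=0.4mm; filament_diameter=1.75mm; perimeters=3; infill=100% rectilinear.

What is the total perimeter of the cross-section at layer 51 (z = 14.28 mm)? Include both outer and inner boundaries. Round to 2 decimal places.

70.00 mm

At z = 14.28 mm: the cube is not intersected at this z (z outside [0, 4.5]); the cube at (6, 11) is present — its section is the full 16.5×18.5 rectangle (perimeter 70.00 mm); Combining (union): only the 16.5×18.5 cube at (6, 11) is present, so the union is just that shape — boundary = 70.00 mm. Overall, the cross-section is a single solid region. Total boundary length (outer) = 70.00 mm.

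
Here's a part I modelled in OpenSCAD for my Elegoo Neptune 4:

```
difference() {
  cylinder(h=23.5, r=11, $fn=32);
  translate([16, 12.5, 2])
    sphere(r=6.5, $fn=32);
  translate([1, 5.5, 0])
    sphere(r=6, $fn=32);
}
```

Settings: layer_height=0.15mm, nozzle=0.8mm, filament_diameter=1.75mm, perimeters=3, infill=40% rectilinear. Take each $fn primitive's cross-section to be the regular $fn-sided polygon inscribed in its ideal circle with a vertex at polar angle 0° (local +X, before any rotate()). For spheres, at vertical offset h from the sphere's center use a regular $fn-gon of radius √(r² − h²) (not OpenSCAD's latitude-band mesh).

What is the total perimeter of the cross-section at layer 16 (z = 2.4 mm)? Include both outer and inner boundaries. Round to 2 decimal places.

At z = 2.4 mm: the r=11 cylinder gives a regular 32-gon of circumradius 11 (constant along its height) (perimeter = 2·32·11.000·sin(180°/32) = 69.00 mm); the r=6.5 sphere at (16, 12.5) contributes a regular 32-gon of circumradius √(6.5²−0.4²) = 6.488 (perimeter = 2·32·6.488·sin(180°/32) = 40.70 mm); the sphere at (1, 5.5): section is a regular 32-gon, circumradius = √(r²−h²) = √(6²−2.4²) = 5.499 (perimeter = 2·32·5.499·sin(180°/32) = 34.50 mm); Taking the first minus the rest: starting from the r=11 cylinder, the r=6.5 sphere at (16, 12.5) misses the remaining region (no effect); the r=6 sphere at (1, 5.5) partially overlaps it — only the 94.16 mm² overlap (of its 94.39 mm²) is removed, clipping the outline — boundary = 97.42 mm. Overall, the cross-section is a single solid region. Total boundary length (outer) = 97.42 mm.

97.42 mm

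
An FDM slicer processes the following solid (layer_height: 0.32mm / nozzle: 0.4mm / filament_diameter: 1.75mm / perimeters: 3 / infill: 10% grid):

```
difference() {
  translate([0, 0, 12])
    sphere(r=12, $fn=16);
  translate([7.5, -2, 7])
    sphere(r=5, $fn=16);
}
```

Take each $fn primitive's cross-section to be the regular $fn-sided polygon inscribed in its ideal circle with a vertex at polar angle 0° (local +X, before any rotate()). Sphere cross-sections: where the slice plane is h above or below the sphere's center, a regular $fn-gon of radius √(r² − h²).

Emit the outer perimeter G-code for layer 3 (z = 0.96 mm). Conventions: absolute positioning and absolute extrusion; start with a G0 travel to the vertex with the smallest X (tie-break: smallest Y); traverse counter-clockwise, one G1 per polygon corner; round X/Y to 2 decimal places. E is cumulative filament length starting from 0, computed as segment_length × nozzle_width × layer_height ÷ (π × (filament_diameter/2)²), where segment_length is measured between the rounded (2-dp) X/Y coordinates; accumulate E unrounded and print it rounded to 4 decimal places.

At z = 0.96 mm: the r=12 sphere contributes a regular 16-gon of circumradius √(12²−11.04²) = 4.703; the sphere at (7.5, -2) does not reach this height (|z−center|=6.040 > r=5); Taking the first minus the rest: none of the subtracted shapes is present at this height, so the r=12 sphere is unchanged — 1 connected region. The outline is a single polygon with 16 vertices. Extrusion per mm of travel: 0.4 × 0.32 / (π × 0.875²) = 0.053216. Accumulating E over each segment gives final E = 1.5635.

G0 X-4.70 Y0.00 Z0.96
G1 X-4.35 Y-1.80 E0.0976
G1 X-3.33 Y-3.33 E0.1954
G1 X-1.80 Y-4.35 E0.2933
G1 X0.00 Y-4.70 E0.3909
G1 X1.80 Y-4.35 E0.4885
G1 X3.33 Y-3.33 E0.5863
G1 X4.35 Y-1.80 E0.6842
G1 X4.70 Y0.00 E0.7818
G1 X4.35 Y1.80 E0.8793
G1 X3.33 Y3.33 E0.9772
G1 X1.80 Y4.35 E1.0750
G1 X0.00 Y4.70 E1.1726
G1 X-1.80 Y4.35 E1.2702
G1 X-3.33 Y3.33 E1.3681
G1 X-4.35 Y1.80 E1.4659
G1 X-4.70 Y0.00 E1.5635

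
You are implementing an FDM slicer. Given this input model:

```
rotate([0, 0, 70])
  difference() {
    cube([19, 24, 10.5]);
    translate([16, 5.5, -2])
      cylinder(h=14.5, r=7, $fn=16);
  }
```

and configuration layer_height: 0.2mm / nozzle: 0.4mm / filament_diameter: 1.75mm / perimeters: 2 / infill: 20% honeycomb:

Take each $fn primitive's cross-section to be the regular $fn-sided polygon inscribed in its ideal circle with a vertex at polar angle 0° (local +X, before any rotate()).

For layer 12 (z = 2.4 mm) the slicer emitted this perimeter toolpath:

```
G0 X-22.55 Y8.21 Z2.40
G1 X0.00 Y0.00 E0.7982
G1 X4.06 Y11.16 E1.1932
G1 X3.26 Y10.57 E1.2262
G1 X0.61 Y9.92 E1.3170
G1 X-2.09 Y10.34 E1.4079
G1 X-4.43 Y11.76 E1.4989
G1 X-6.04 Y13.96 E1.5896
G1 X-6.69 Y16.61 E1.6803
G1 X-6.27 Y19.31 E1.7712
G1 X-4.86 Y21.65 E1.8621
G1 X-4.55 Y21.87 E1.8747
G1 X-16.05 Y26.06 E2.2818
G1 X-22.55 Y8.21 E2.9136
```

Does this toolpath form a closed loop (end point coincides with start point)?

yes

Start point (G0): (-22.55, 8.21). End point (last G1): the path returns to the start — closed.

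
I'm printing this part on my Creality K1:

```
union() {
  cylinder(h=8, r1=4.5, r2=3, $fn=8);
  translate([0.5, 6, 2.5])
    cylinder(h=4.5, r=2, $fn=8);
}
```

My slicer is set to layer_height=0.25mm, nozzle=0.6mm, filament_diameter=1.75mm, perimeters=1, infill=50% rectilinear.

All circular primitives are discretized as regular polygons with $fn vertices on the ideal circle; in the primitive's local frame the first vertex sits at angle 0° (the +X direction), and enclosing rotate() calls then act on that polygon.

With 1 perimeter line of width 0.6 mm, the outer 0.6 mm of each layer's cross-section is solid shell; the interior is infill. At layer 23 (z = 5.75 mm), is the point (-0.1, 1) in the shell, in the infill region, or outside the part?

infill

At z = 5.75 mm: the cone: at t=0.719 of its height the radius interpolates to r₁+(r₂−r₁)t = 3.422, giving a regular 8-gon of that circumradius; the cylinder at (0.5, 6): section is a regular 8-gon, circumradius r=2; Combining (union): the 2 present regions are separate (no shared area or edge), so areas and boundary lengths simply add and each stays a separate island — 2 connected regions. Overall, the cross-section has 2 separate islands. The nearest boundary edge runs (-2.42, 2.42)→(0.00, 3.42); distance from the point to it = 2.20 mm. (Shell/infill is judged within the island containing the point — the largest one.) The point is inside the cross-section and 2.20 mm from the nearest boundary — more than the 0.6 mm shell width (1 × 0.6), so it's in the infill interior.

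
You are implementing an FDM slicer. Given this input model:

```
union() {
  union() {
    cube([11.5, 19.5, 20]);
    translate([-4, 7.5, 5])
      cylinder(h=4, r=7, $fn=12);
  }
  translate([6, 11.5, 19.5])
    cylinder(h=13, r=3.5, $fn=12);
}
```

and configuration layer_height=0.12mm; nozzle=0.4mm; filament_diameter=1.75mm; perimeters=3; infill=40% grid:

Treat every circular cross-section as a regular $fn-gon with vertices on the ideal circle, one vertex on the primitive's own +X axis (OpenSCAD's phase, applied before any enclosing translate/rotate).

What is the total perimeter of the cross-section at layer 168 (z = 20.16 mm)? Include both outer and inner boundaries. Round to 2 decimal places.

21.74 mm

At z = 20.16 mm: the cube is not intersected at this z (z outside [0, 20]); the cylinder at (-4, 7.5) is absent (z outside [5, 9]); Merging all regions: nothing is present at this height; the r=3.5 cylinder at (6, 11.5) gives a regular 12-gon of circumradius 3.5 (constant along its height) (perimeter = 2·12·3.500·sin(180°/12) = 21.74 mm); Taking the union: only the r=3.5 cylinder at (6, 11.5) is present, so the union is just that shape — boundary = 21.74 mm. Overall, the cross-section is a single solid region. Total boundary length (outer) = 21.74 mm.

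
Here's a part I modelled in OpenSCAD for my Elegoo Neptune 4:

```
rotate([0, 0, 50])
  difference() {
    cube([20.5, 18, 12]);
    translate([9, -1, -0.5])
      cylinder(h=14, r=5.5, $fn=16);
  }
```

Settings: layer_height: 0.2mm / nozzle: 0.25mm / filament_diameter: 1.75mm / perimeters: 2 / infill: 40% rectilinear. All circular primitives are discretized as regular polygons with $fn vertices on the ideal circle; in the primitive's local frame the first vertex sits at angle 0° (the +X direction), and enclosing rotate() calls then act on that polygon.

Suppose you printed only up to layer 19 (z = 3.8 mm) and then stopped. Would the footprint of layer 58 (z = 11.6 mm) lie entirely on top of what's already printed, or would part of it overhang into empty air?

entirely on top

Compare the two slices. At z = 3.8: the 20.5×18 cube contributes its full rectangle (area 369.00 mm²); the r=5.5 cylinder at (9, -1) contributes a regular 16-gon of circumradius 5.5 (area = (16/2)·5.500²·sin(360°/16) = 92.61 mm²); After the difference (first − rest): starting from the 20.5×18 cube (369.00 mm²), the r=5.5 cylinder at (9, -1) partially overlaps it — only the 35.50 mm² overlap (of its 92.61 mm²) is removed, clipping the outline — area = 333.50 mm²; (whole slice rotated 50° about Z — lengths, areas and connectivity unchanged). At z = 11.6: the 20.5×18 cube contributes its full rectangle (area 369.00 mm²); the r=5.5 cylinder at (9, -1) gives a regular 16-gon of circumradius 5.5 (constant along its height) (area = (16/2)·5.500²·sin(360°/16) = 92.61 mm²); After the difference (first − rest): starting from the 20.5×18 cube (369.00 mm²), the r=5.5 cylinder at (9, -1) partially overlaps it — only the 35.50 mm² overlap (of its 92.61 mm²) is removed, clipping the outline — area = 333.50 mm²; (whole slice rotated 50° about Z — lengths, areas and connectivity unchanged). Checking containment: the cross-section at z = 11.6 is a subset of the cross-section at z = 3.8.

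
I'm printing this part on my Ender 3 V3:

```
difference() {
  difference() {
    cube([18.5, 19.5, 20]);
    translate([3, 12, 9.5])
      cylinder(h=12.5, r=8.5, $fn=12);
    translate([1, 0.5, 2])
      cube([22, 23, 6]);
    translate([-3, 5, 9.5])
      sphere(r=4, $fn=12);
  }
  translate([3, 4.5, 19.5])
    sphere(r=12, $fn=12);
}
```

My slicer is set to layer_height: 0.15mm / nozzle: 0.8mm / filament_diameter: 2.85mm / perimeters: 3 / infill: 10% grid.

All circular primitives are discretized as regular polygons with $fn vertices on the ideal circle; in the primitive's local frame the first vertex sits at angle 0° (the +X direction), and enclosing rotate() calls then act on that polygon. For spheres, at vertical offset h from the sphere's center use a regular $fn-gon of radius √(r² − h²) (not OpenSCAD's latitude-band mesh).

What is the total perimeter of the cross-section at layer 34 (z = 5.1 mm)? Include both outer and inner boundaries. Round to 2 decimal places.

76.00 mm

At z = 5.1 mm: the 18.5×19.5 cube contributes its full rectangle (perimeter 76.00 mm); the cylinder at (3, 12) is absent (z outside [9.5, 22]); the 22×23 cube at (1, 0.5) contributes its full rectangle (perimeter 90.00 mm); the sphere at (-3, 5) is not intersected at this z (|z−center|=4.400 > r=4); Subtracting the remaining from the first: starting from the 18.5×19.5 cube, the 22×23 cube at (1, 0.5) partially overlaps it — only the 332.50 mm² overlap (of its 506.00 mm²) is removed, clipping the outline — boundary = 76.00 mm; the sphere at (3, 4.5) is absent (|z−center|=14.400 > r=12); Subtracting the remaining from the first: none of the subtracted shapes is present at this height, so that combined region is unchanged — boundary = 76.00 mm. Overall, the cross-section is a single solid region. Total boundary length (outer) = 76.00 mm.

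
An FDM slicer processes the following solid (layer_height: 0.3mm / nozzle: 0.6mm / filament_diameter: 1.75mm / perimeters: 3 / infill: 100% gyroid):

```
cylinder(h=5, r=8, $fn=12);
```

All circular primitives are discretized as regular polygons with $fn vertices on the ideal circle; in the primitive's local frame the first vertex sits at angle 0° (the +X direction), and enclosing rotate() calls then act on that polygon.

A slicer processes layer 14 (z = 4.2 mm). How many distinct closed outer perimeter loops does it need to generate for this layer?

At z = 4.2 mm: the cylinder: section is a regular 12-gon, circumradius r=8. The result has 1 disconnected region.

1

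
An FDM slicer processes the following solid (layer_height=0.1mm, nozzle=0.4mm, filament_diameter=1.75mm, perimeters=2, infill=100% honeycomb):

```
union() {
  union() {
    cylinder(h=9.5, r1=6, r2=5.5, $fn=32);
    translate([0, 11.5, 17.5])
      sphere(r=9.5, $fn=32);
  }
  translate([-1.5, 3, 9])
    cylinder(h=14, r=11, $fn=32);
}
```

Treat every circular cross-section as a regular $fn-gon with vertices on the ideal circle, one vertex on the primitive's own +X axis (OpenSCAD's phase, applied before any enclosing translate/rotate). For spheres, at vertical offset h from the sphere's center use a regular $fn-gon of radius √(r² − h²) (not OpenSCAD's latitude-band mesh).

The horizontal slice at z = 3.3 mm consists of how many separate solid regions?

1

At z = 3.3 mm: the cone: at t=0.347 of its height the radius interpolates to r₁+(r₂−r₁)t = 5.826, giving a regular 32-gon of that circumradius; the sphere at (0, 11.5) is not intersected at this z (|z−center|=14.200 > r=9.5); Combining (union): only the cone is present, so the union is just that shape — 1 connected region; the cylinder at (-1.5, 3) is not intersected at this z (z outside [9, 23]); Taking the union: only that combined region is present, so the union is just that shape — 1 connected region. The result has 1 disconnected region.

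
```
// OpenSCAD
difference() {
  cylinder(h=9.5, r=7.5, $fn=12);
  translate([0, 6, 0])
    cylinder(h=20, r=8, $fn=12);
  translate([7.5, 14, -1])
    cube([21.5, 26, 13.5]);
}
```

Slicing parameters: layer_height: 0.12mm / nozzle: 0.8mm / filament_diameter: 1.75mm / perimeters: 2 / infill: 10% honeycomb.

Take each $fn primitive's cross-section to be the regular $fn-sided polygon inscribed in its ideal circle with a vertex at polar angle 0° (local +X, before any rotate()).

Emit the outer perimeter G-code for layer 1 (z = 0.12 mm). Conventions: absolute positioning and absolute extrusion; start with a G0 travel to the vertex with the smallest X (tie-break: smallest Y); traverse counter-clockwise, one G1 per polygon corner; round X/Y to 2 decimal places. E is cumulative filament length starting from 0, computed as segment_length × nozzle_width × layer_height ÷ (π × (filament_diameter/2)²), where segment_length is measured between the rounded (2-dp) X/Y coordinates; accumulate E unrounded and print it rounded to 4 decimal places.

G0 X-7.50 Y0.00 Z0.12
G1 X-6.50 Y-3.75 E0.1549
G1 X-3.75 Y-6.50 E0.3101
G1 X0.00 Y-7.50 E0.4650
G1 X3.75 Y-6.50 E0.6199
G1 X6.50 Y-3.75 E0.7751
G1 X7.50 Y0.00 E0.9300
G1 X6.95 Y2.07 E1.0155
G1 X6.93 Y2.00 E1.0184
G1 X4.00 Y-0.93 E1.1838
G1 X0.00 Y-2.00 E1.3491
G1 X-4.00 Y-0.93 E1.5143
G1 X-6.93 Y2.00 E1.6797
G1 X-6.95 Y2.07 E1.6826
G1 X-7.50 Y0.00 E1.7681

At z = 0.12 mm: the cylinder: section is a regular 12-gon, circumradius r=7.5; the r=8 cylinder at (0, 6) contributes a regular 12-gon of circumradius 8; the cube at (7.5, 14) (footprint 21.5×26) is included at this height; Taking the first minus the rest: starting from the r=7.5 cylinder, the r=8 cylinder at (0, 6) partially overlaps it — only the 91.73 mm² overlap (of its 192.00 mm²) is removed, clipping the outline; the 21.5×26 cube at (7.5, 14) misses the remaining region (no effect) — 1 connected region. The outline is a single polygon with 14 vertices. Extrusion per mm of travel: 0.8 × 0.12 / (π × 0.875²) = 0.039912. Accumulating E over each segment gives final E = 1.7681.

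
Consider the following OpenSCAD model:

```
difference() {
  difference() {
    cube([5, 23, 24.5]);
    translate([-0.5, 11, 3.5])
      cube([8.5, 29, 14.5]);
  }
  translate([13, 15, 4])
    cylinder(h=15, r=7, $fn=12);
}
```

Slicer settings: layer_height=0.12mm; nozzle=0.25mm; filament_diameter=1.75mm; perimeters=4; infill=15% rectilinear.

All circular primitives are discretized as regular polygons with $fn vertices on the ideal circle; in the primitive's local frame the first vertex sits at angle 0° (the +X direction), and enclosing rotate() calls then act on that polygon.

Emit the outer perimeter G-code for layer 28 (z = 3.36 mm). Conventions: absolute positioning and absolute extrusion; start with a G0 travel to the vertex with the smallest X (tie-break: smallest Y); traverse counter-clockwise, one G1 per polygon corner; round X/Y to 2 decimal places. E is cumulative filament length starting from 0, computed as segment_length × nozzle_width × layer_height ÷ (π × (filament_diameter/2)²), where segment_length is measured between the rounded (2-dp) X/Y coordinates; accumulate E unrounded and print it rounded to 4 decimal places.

At z = 3.36 mm: the cube (footprint 5×23) is included at this height; the cube at (-0.5, 11) is not intersected at this z (z outside [3.5, 18]); Subtracting the remaining from the first: none of the subtracted shapes is present at this height, so the 5×23 cube is unchanged — 1 connected region; the cylinder at (13, 15) is absent (z outside [4, 19]); After the difference (first − rest): none of the subtracted shapes is present at this height, so the result so far is unchanged — 1 connected region. The outline is a single polygon with 4 vertices. Extrusion per mm of travel: 0.25 × 0.12 / (π × 0.875²) = 0.012473. Accumulating E over each segment gives final E = 0.6985.

G0 X0.00 Y0.00 Z3.36
G1 X5.00 Y0.00 E0.0624
G1 X5.00 Y23.00 E0.3492
G1 X0.00 Y23.00 E0.4116
G1 X0.00 Y0.00 E0.6985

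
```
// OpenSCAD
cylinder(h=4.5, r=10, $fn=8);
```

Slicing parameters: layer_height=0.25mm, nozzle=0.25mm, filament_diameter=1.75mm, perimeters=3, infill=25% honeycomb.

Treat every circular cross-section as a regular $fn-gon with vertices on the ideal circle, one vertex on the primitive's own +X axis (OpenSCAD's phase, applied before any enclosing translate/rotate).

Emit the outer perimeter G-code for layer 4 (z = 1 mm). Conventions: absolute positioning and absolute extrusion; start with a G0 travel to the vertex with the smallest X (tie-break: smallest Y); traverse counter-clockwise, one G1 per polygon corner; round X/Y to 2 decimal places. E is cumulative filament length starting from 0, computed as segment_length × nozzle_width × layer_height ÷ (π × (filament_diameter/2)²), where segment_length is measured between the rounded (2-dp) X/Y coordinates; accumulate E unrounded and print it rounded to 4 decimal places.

At z = 1 mm: the r=10 cylinder contributes a regular 8-gon of circumradius 10. The outline is a single polygon with 8 vertices. Extrusion per mm of travel: 0.25 × 0.25 / (π × 0.875²) = 0.025984. Accumulating E over each segment gives final E = 1.5909.

G0 X-10.00 Y0.00 Z1.00
G1 X-7.07 Y-7.07 E0.1989
G1 X0.00 Y-10.00 E0.3977
G1 X7.07 Y-7.07 E0.5966
G1 X10.00 Y0.00 E0.7954
G1 X7.07 Y7.07 E0.9943
G1 X0.00 Y10.00 E1.1932
G1 X-7.07 Y7.07 E1.3920
G1 X-10.00 Y0.00 E1.5909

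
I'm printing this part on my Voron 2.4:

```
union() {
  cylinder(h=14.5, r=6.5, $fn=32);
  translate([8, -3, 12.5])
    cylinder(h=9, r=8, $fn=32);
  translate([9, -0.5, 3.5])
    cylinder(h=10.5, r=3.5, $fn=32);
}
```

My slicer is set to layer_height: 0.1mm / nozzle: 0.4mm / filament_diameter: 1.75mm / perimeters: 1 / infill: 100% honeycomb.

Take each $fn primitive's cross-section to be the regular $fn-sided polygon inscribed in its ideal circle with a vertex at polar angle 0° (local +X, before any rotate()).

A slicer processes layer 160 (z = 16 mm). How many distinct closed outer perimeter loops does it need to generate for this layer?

1

At z = 16 mm: the cylinder does not reach this height (z outside [0, 14.5]); the r=8 cylinder at (8, -3) gives a regular 32-gon of circumradius 8 (constant along its height); the cylinder at (9, -0.5) does not reach this height (z outside [3.5, 14]); Merging all regions: only the r=8 cylinder at (8, -3) is present, so the union is just that shape — 1 connected region. The result has 1 disconnected region.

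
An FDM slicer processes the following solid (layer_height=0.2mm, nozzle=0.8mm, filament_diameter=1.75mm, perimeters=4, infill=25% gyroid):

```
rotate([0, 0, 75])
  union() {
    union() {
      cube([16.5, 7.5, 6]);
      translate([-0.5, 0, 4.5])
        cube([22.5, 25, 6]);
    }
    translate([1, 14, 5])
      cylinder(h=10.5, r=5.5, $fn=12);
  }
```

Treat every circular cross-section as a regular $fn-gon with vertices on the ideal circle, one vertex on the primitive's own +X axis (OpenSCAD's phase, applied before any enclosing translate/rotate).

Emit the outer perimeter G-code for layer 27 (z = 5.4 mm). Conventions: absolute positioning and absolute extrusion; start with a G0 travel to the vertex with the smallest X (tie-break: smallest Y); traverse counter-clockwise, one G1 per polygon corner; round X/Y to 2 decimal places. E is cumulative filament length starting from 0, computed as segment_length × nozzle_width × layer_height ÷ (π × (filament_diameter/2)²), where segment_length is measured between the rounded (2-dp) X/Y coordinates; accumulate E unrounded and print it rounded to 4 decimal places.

At z = 5.4 mm: the cube (footprint 16.5×7.5) is included at this height; the cube at (-0.5, 0) is present — its section is the full 22.5×25 rectangle; Merging all regions: the 16.5×7.5 cube lies entirely inside the 22.5×25 cube at (-0.5, 0), so the union is just the 22.5×25 cube at (-0.5, 0) — 1 connected region; the r=5.5 cylinder at (1, 14) contributes a regular 12-gon of circumradius 5.5; Merging all regions: the regions partially overlap (shared area 61.27 mm²), so overlapping operands fuse into one piece — 1 connected region; (whole slice rotated 75° about Z — lengths, areas and connectivity unchanged). The outline is a single polygon with 11 vertices. Extrusion per mm of travel: 0.8 × 0.2 / (π × 0.875²) = 0.066520. Accumulating E over each segment gives final E = 6.5696.

G0 X-24.28 Y5.99 Z5.40
G1 X-18.58 Y4.46 E0.3926
G1 X-18.58 Y3.17 E0.4784
G1 X-17.15 Y0.70 E0.6683
G1 X-14.69 Y-0.72 E0.8572
G1 X-11.84 Y-0.72 E1.0468
G1 X-9.38 Y0.70 E1.2357
G1 X-8.73 Y1.82 E1.3219
G1 X-0.13 Y-0.48 E1.9140
G1 X5.69 Y21.25 E3.4105
G1 X-18.45 Y27.72 E5.0730
G1 X-24.28 Y5.99 E6.5696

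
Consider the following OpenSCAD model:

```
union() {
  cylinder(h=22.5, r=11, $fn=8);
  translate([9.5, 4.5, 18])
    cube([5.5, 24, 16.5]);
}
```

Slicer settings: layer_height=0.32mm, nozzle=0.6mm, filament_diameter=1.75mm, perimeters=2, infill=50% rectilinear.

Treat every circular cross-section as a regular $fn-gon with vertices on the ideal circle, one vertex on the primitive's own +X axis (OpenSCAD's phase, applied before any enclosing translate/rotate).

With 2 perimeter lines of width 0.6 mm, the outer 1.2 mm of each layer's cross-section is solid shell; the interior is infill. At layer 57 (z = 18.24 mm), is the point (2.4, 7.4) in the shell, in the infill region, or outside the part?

infill

At z = 18.24 mm: the r=11 cylinder contributes a regular 8-gon of circumradius 11; the 5.5×24 cube at (9.5, 4.5) contributes its full rectangle; Merging all regions: the 2 present regions are separate (no shared area or edge), so areas and boundary lengths simply add and each stays a separate island — 2 connected regions. Overall, the cross-section has 2 separate islands. The nearest boundary edge runs (0.00, 11.00)→(7.78, 7.78); distance from the point to it = 2.41 mm. (Shell/infill is judged within the island containing the point — the largest one.) The point is inside the cross-section and 2.41 mm from the nearest boundary — more than the 1.2 mm shell width (2 × 0.6), so it's in the infill interior.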